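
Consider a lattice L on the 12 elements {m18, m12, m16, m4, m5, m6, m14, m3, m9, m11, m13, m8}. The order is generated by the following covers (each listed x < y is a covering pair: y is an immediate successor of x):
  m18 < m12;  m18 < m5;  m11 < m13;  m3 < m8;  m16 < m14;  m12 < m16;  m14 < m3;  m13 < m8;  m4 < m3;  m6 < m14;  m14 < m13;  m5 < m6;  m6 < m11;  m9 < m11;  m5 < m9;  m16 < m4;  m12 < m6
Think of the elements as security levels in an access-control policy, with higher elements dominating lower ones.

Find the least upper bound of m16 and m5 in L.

m14

Common upper bounds of {m16, m5}: m13, m14, m3, m8.
The least among these is m14.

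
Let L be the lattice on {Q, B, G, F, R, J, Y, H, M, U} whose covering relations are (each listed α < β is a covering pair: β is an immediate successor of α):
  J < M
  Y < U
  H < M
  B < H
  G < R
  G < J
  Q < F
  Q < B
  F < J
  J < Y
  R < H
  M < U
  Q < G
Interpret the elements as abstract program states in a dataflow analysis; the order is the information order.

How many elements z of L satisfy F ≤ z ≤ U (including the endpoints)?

5

The interval [F, U] = {F, J, M, U, Y}, which has 5 elements.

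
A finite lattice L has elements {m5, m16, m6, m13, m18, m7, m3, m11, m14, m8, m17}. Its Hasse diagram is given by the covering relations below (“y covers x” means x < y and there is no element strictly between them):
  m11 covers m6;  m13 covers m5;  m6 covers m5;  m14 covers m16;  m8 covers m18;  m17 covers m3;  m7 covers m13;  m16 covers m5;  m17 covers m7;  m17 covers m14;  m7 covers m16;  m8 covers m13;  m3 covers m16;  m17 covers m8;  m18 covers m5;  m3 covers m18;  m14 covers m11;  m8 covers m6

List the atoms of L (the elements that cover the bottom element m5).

The atoms are exactly the elements that cover m5: m13, m16, m18, m6.

m13, m16, m18, m6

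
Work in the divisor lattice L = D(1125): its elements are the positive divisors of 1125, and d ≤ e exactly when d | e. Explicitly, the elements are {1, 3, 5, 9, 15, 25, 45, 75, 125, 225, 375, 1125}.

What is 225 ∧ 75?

75

Common lower bounds of {225, 75}: 1, 15, 25, 3, 5, 75.
The greatest among these is 75.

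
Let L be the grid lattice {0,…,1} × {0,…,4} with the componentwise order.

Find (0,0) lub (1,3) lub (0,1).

In a product of chains, the join is componentwise max, giving (1,3).

(1,3)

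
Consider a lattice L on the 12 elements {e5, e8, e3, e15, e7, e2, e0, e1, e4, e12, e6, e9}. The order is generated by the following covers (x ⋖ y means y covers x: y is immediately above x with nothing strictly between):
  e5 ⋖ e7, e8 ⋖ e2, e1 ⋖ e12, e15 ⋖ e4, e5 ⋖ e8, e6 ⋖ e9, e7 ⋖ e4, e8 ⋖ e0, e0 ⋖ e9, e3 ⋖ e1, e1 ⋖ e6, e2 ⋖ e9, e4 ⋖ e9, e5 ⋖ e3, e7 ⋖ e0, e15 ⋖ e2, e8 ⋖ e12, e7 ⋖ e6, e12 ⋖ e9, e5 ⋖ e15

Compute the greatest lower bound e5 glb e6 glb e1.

e5

Common lower bounds of {e5, e6, e1}: e5.
The greatest among these is e5.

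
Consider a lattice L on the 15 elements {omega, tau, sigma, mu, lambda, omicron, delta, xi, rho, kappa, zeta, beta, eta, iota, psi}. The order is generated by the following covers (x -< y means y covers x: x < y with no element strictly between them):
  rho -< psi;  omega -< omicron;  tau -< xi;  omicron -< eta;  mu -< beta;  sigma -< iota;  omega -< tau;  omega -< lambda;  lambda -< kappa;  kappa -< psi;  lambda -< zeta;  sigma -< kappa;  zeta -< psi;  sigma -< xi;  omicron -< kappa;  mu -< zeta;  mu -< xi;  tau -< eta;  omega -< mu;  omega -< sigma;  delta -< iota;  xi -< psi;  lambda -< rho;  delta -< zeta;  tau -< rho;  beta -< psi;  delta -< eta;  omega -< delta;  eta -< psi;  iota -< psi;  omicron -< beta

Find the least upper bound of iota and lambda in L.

Common upper bounds of {iota, lambda}: psi.
The least among these is psi.

psi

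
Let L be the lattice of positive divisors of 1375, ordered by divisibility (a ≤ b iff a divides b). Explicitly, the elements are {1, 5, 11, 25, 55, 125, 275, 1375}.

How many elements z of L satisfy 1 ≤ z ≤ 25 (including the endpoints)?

The interval [1, 25] = {1, 25, 5}, which has 3 elements.

3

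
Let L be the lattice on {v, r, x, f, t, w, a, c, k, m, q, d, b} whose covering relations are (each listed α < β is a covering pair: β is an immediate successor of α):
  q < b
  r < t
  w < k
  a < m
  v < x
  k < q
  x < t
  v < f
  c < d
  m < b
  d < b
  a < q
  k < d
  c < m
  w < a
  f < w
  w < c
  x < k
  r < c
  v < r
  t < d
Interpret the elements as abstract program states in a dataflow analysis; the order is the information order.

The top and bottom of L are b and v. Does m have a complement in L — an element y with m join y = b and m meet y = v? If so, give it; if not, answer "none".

Need y with m ∨ y = b and m ∧ y = v.
Checking each element gives: x.

x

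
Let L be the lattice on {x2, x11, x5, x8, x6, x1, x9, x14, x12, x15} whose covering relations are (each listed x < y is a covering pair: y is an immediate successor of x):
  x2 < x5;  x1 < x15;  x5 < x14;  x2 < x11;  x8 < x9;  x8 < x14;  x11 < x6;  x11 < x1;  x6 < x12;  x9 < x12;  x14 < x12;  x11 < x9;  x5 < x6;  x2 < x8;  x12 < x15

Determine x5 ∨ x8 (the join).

x14

Common upper bounds of {x5, x8}: x12, x14, x15.
The least among these is x14.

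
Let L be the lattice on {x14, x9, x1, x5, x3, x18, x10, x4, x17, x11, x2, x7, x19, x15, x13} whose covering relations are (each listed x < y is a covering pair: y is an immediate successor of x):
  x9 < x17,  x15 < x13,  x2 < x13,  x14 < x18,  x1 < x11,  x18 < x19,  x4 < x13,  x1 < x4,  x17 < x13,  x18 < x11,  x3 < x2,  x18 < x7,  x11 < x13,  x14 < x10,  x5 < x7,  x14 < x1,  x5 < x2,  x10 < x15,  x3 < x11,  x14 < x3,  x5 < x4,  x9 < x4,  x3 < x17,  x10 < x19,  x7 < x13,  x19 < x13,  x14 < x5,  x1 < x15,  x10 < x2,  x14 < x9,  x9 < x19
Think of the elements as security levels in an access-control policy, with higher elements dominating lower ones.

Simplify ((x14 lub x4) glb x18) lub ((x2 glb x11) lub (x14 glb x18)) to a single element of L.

x14 ∨ x4 = x4
x4 ∧ x18 = x14
x2 ∧ x11 = x3
x14 ∧ x18 = x14
x3 ∨ x14 = x3
x14 ∨ x3 = x3

x3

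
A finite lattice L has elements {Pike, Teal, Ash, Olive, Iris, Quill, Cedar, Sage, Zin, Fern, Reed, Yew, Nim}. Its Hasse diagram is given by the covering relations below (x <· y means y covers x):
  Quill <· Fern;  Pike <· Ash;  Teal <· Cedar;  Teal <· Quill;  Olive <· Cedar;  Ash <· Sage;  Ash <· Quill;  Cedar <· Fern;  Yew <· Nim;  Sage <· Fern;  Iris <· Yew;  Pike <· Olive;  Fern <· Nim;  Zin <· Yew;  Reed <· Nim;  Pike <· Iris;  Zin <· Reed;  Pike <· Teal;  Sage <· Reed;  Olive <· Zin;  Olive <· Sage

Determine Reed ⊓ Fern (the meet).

Sage

Common lower bounds of {Reed, Fern}: Ash, Olive, Pike, Sage.
The greatest among these is Sage.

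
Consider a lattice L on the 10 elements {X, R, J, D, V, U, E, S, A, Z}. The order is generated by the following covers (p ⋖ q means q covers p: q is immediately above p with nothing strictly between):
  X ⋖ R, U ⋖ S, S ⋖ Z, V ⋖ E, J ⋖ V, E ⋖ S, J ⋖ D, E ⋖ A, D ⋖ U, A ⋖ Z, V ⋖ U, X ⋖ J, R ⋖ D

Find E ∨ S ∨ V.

Common upper bounds of {E, S, V}: S, Z.
The least among these is S.

S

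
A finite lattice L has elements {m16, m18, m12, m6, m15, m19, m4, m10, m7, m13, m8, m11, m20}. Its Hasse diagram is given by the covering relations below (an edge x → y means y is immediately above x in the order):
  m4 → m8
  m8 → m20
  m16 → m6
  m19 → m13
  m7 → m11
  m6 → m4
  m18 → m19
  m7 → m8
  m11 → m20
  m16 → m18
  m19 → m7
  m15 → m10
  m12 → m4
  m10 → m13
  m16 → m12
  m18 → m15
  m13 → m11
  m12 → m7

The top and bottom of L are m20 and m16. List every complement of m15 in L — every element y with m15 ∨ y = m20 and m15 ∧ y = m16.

m4, m6

Need y with m15 ∨ y = m20 and m15 ∧ y = m16.
Checking each element gives: m4, m6.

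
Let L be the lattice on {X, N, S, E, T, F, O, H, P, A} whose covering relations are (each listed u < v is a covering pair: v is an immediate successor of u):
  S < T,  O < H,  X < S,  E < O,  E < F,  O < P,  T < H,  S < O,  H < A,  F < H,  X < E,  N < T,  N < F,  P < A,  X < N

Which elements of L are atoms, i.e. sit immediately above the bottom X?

The atoms are exactly the elements that cover X: E, N, S.

E, N, S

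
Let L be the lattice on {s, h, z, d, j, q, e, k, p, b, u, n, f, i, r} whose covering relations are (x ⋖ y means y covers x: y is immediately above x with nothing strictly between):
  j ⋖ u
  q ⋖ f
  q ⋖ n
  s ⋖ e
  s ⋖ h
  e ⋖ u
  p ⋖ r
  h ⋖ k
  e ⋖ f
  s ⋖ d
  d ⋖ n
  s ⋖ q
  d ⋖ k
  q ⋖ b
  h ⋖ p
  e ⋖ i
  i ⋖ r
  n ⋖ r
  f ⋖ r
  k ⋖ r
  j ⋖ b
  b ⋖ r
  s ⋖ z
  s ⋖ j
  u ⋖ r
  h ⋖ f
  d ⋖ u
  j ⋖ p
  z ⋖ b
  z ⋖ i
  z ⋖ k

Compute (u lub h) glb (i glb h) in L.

s

u ∨ h = r
i ∧ h = s
r ∧ s = s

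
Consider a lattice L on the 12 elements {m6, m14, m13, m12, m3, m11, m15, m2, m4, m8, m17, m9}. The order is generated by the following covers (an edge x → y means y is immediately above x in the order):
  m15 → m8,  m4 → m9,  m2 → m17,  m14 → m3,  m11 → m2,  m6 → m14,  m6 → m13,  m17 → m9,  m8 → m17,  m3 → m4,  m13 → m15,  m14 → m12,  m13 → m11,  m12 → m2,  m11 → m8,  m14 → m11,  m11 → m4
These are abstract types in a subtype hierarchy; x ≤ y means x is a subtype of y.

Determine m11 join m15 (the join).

Common upper bounds of {m11, m15}: m17, m8, m9.
The least among these is m8.

m8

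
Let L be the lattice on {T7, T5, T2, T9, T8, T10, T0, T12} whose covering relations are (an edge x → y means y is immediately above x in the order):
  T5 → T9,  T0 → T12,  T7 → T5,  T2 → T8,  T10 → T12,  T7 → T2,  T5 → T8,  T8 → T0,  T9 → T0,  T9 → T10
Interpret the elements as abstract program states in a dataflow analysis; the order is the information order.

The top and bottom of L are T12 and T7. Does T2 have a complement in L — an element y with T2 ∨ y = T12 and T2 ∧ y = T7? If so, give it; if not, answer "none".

T10

Need y with T2 ∨ y = T12 and T2 ∧ y = T7.
Checking each element gives: T10.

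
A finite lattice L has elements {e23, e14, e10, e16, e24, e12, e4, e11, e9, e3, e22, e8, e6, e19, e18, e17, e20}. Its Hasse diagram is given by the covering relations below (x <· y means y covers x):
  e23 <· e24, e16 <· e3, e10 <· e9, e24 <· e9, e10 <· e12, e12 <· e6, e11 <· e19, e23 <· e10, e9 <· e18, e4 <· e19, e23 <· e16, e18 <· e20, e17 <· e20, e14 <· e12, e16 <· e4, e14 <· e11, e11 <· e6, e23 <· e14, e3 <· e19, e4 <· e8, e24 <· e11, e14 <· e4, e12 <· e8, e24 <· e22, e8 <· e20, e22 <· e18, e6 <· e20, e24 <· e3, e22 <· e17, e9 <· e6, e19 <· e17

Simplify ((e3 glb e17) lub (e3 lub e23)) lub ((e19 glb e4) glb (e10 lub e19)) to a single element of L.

e19

e3 ∧ e17 = e3
e3 ∨ e23 = e3
e3 ∨ e3 = e3
e19 ∧ e4 = e4
e10 ∨ e19 = e20
e4 ∧ e20 = e4
e3 ∨ e4 = e19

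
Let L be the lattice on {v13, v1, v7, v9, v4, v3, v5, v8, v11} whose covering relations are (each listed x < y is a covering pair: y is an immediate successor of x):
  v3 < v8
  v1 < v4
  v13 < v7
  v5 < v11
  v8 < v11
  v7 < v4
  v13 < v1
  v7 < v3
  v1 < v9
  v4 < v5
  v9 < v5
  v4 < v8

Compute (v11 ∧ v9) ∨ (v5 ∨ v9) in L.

v11 ∧ v9 = v9
v5 ∨ v9 = v5
v9 ∨ v5 = v5

v5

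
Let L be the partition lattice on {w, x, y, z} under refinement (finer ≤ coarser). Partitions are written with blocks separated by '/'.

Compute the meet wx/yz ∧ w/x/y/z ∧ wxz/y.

w/x/y/z

The meet (common refinement) of wx/yz, w/x/y/z, wxz/y intersects blocks pairwise, giving w/x/y/z.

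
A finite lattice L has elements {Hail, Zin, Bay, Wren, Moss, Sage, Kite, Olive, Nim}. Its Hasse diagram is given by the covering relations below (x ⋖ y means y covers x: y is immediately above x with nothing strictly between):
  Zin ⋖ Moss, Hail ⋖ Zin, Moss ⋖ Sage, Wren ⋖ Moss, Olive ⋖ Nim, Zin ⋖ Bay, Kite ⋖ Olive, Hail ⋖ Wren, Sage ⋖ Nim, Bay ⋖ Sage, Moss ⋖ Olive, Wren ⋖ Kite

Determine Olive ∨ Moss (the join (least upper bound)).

Olive

Common upper bounds of {Olive, Moss}: Nim, Olive.
The least among these is Olive.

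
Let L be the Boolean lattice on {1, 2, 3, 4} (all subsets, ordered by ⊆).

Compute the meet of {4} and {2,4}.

{4}

Common lower bounds of {{4}, {2,4}}: {4}, {}.
The greatest among these is {4}.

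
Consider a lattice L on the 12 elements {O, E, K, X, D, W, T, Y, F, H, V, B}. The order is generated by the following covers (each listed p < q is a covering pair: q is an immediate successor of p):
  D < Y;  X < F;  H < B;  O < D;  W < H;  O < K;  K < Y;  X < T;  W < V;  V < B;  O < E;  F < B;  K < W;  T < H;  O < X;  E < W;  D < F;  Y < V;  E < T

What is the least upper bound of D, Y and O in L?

Common upper bounds of {D, Y, O}: B, V, Y.
The least among these is Y.

Y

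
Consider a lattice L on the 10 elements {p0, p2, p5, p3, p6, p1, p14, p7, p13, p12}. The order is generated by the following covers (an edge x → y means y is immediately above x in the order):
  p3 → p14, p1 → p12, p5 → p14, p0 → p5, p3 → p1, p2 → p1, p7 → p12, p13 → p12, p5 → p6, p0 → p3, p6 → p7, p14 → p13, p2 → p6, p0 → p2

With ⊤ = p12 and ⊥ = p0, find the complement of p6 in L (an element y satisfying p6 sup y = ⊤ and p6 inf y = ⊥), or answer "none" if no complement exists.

Need y with p6 ∨ y = p12 and p6 ∧ y = p0.
Checking each element gives: p3.

p3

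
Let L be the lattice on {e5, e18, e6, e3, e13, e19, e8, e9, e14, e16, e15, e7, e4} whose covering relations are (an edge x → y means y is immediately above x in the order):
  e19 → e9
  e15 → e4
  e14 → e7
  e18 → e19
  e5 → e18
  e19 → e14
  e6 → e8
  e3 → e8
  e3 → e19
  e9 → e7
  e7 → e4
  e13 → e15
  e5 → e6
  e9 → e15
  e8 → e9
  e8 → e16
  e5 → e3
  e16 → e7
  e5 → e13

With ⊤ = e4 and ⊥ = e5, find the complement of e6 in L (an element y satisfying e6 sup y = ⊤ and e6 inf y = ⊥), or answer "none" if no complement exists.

none

For every candidate y, either e6 ∨ y ≠ e4 or e6 ∧ y ≠ e5; no complement exists.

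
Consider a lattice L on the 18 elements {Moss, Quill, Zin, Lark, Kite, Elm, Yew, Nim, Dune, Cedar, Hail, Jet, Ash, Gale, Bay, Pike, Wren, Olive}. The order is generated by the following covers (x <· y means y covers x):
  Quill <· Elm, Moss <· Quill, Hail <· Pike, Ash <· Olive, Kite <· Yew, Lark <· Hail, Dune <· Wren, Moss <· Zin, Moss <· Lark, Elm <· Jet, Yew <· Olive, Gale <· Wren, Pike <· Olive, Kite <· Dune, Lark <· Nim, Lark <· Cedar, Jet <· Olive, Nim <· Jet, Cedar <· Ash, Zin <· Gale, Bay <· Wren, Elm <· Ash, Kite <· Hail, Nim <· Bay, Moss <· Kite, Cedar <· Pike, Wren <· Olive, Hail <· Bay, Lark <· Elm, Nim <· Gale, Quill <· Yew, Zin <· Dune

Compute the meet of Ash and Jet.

Common lower bounds of {Ash, Jet}: Elm, Lark, Moss, Quill.
The greatest among these is Elm.

Elm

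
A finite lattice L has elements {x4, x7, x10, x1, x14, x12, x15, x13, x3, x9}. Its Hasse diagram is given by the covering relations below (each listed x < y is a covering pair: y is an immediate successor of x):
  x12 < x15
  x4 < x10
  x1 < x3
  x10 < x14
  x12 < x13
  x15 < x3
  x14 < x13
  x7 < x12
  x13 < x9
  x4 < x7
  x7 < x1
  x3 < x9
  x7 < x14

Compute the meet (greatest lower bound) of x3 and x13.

x12

Common lower bounds of {x3, x13}: x12, x4, x7.
The greatest among these is x12.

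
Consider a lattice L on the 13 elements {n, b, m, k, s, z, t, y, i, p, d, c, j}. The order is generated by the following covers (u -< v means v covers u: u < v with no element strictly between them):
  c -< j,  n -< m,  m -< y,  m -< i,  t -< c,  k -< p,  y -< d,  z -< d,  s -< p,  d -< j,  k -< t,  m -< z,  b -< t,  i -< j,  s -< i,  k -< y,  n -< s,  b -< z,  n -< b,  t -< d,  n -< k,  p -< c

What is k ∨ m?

y

Common upper bounds of {k, m}: d, j, y.
The least among these is y.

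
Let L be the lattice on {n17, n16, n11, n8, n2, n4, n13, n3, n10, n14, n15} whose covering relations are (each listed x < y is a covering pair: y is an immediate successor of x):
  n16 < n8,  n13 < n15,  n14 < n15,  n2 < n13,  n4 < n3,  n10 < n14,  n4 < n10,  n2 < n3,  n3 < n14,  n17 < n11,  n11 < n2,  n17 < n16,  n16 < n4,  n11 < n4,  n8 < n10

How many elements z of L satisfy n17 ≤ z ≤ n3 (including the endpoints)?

The interval [n17, n3] = {n11, n16, n17, n2, n3, n4}, which has 6 elements.

6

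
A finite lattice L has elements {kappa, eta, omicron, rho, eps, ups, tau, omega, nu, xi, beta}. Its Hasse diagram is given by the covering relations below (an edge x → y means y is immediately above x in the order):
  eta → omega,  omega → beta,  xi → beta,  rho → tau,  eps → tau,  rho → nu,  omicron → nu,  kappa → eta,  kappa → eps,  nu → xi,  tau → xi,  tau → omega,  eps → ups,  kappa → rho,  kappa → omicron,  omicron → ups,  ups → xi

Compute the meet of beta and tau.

Common lower bounds of {beta, tau}: eps, kappa, rho, tau.
The greatest among these is tau.

tau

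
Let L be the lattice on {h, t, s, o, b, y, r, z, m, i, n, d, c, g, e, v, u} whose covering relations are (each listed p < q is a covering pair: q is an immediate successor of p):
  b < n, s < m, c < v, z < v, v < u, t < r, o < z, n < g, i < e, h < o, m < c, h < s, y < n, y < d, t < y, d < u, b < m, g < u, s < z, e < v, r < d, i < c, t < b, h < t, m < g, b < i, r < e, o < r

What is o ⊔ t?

r

Common upper bounds of {o, t}: d, e, r, u, v.
The least among these is r.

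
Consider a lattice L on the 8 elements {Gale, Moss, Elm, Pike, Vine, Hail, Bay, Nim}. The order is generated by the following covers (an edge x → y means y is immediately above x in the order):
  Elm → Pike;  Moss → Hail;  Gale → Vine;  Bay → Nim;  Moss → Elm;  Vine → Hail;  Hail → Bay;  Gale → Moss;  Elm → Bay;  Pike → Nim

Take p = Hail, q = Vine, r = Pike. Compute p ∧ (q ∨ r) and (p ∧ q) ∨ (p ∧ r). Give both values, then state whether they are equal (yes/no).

q ∨ r = Nim, so p ∧ (q ∨ r) = Hail ∧ Nim = Hail.
p ∧ q = Vine and p ∧ r = Moss, so (p ∧ q) ∨ (p ∧ r) = Vine ∨ Moss = Hail.
Equal: yes.

Hail; Hail; yes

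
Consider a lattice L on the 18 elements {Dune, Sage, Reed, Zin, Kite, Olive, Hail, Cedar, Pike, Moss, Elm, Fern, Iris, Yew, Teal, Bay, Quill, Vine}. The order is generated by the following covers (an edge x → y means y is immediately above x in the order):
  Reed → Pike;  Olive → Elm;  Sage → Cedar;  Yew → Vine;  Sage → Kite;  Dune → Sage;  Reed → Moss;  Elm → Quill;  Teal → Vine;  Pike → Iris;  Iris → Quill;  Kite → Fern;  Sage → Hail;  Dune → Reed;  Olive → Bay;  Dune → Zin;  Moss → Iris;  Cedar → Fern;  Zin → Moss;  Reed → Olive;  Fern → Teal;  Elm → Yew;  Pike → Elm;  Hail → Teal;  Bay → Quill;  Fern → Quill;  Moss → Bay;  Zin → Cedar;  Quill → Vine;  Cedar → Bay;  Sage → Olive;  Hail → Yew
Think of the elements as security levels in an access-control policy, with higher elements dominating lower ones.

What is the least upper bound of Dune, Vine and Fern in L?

Vine

Common upper bounds of {Dune, Vine, Fern}: Vine.
The least among these is Vine.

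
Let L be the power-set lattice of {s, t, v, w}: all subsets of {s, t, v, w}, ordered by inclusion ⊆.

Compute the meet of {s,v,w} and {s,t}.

{s}

Common lower bounds of {{s,v,w}, {s,t}}: {s}, {}.
The greatest among these is {s}.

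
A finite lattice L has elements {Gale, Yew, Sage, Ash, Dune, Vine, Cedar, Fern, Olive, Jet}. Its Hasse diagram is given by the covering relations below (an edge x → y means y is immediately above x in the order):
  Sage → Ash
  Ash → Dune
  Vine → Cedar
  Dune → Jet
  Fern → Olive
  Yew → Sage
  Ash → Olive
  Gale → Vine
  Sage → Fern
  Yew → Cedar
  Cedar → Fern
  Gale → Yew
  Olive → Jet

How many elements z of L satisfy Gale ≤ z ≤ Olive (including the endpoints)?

The interval [Gale, Olive] = {Ash, Cedar, Fern, Gale, Olive, Sage, Vine, Yew}, which has 8 elements.

8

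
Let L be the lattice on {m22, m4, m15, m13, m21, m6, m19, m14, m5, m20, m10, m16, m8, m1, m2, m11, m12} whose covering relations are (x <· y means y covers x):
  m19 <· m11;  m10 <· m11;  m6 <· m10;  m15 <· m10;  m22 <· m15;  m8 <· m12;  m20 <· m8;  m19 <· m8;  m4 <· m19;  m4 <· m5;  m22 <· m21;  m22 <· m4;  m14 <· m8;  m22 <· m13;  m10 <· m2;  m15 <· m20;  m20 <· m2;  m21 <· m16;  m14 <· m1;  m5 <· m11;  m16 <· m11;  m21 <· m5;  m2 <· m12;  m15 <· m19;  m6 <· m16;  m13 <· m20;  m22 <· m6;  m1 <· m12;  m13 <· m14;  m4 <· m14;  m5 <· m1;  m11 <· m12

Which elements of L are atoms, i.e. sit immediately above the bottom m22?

The atoms are exactly the elements that cover m22: m13, m15, m21, m4, m6.

m13, m15, m21, m4, m6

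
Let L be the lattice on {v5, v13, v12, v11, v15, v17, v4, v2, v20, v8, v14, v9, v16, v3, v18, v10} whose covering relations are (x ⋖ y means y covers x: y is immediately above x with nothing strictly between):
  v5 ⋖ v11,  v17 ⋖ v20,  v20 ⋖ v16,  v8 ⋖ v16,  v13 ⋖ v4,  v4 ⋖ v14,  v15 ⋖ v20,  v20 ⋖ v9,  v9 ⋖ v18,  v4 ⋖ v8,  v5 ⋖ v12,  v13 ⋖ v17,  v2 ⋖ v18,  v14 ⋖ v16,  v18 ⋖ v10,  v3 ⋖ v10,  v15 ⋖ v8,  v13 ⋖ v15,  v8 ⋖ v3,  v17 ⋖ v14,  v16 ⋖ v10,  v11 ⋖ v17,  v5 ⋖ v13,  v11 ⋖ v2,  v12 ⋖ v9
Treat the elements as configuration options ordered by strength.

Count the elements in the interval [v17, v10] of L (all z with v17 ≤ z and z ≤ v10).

7

The interval [v17, v10] = {v10, v14, v16, v17, v18, v20, v9}, which has 7 elements.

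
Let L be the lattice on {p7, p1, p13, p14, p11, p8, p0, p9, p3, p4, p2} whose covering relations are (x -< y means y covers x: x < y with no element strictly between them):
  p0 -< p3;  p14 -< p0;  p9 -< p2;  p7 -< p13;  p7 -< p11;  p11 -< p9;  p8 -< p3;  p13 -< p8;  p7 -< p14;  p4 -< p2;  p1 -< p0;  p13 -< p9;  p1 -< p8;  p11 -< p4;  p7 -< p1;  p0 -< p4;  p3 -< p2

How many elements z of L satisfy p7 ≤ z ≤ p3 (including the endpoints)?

The interval [p7, p3] = {p0, p1, p13, p14, p3, p7, p8}, which has 7 elements.

7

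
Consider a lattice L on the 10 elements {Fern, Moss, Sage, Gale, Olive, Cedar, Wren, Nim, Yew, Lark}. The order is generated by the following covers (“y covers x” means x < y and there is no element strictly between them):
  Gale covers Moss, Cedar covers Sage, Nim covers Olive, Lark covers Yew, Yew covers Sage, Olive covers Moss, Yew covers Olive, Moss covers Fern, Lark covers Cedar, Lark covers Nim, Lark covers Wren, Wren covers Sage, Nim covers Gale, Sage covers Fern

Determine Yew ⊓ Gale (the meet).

Moss

Common lower bounds of {Yew, Gale}: Fern, Moss.
The greatest among these is Moss.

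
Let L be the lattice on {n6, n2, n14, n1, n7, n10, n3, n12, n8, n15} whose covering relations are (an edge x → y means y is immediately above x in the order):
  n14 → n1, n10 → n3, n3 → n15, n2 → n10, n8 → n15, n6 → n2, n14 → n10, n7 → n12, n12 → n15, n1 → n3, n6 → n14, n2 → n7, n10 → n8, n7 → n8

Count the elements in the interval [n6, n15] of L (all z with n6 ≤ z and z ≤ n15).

10

The interval [n6, n15] = {n1, n10, n12, n14, n15, n2, n3, n6, n7, n8}, which has 10 elements.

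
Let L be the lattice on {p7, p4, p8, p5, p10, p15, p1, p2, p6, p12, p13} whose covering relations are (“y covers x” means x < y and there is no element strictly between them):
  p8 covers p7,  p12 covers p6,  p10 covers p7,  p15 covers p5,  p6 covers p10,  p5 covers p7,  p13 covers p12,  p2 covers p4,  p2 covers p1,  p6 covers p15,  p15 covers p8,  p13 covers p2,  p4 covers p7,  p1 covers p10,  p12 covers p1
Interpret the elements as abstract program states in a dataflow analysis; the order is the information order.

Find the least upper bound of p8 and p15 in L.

p15

Common upper bounds of {p8, p15}: p12, p13, p15, p6.
The least among these is p15.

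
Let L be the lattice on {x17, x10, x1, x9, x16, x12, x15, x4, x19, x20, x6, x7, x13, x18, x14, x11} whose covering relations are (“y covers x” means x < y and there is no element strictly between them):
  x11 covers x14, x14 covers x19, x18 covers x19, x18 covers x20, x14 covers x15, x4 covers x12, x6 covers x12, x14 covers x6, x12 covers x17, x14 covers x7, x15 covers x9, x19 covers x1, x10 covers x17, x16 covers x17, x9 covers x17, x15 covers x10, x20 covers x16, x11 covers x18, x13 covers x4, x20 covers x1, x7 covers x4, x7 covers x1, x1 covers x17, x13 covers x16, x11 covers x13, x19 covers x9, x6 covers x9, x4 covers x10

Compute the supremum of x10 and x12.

Common upper bounds of {x10, x12}: x11, x13, x14, x4, x7.
The least among these is x4.

x4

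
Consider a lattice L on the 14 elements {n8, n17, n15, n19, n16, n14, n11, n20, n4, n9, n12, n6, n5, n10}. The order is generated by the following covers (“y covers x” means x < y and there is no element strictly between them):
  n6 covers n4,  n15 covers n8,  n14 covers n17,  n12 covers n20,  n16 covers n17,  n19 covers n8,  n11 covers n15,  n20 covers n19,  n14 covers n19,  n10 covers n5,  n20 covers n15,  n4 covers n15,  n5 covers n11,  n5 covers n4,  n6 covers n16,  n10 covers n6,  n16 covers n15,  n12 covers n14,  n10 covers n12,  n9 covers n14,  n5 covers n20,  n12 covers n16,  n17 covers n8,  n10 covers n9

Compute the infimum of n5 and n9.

n19

Common lower bounds of {n5, n9}: n19, n8.
The greatest among these is n19.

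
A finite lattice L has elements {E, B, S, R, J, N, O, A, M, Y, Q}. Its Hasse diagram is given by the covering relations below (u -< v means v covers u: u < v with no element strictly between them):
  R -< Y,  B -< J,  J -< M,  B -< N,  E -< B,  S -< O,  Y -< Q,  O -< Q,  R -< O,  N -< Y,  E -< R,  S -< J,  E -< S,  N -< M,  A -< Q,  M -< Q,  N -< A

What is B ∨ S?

J

Common upper bounds of {B, S}: J, M, Q.
The least among these is J.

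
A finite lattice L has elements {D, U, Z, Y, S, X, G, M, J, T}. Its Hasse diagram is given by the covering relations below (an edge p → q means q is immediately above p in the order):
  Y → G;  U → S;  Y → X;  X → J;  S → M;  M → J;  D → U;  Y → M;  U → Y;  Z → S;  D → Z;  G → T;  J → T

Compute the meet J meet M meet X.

Y

Common lower bounds of {J, M, X}: D, U, Y.
The greatest among these is Y.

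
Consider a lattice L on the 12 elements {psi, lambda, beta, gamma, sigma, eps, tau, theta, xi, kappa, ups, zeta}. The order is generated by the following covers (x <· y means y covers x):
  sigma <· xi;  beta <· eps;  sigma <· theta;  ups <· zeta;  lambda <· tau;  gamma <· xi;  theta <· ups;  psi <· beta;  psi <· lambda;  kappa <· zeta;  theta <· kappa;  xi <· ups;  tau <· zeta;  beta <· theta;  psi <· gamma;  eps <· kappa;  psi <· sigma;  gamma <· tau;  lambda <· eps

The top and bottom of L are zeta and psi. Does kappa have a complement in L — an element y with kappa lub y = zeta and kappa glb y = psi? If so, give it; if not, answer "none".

gamma

Need y with kappa ∨ y = zeta and kappa ∧ y = psi.
Checking each element gives: gamma.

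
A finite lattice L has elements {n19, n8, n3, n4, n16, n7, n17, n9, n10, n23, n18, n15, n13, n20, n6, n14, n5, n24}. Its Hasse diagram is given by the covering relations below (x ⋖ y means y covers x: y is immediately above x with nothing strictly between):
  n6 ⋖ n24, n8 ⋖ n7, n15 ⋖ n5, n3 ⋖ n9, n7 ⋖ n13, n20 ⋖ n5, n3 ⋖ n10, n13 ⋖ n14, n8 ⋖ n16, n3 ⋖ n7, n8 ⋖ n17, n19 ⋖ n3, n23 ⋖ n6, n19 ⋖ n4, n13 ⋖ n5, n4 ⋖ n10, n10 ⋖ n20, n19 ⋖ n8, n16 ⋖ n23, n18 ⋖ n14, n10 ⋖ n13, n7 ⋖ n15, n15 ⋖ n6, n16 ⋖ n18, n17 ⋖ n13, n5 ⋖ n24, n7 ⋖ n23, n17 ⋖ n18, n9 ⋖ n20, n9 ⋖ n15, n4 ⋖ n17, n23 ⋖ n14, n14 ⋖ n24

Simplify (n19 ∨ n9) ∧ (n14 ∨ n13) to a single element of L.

n19 ∨ n9 = n9
n14 ∨ n13 = n14
n9 ∧ n14 = n3

n3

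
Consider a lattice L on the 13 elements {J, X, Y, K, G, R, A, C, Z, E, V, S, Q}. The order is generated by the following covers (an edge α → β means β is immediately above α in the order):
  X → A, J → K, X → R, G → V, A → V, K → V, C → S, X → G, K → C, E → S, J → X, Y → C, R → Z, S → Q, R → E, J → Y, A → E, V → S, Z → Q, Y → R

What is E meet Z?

R

Common lower bounds of {E, Z}: J, R, X, Y.
The greatest among these is R.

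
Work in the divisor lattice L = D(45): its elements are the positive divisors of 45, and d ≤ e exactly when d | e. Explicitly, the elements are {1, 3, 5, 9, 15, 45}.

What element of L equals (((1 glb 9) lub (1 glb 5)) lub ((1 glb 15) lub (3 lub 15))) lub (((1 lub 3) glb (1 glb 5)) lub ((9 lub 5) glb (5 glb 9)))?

15

1 ∧ 9 = 1
1 ∧ 5 = 1
1 ∨ 1 = 1
1 ∧ 15 = 1
3 ∨ 15 = 15
1 ∨ 15 = 15
1 ∨ 15 = 15
1 ∨ 3 = 3
1 ∧ 5 = 1
3 ∧ 1 = 1
9 ∨ 5 = 45
5 ∧ 9 = 1
45 ∧ 1 = 1
1 ∨ 1 = 1
15 ∨ 1 = 15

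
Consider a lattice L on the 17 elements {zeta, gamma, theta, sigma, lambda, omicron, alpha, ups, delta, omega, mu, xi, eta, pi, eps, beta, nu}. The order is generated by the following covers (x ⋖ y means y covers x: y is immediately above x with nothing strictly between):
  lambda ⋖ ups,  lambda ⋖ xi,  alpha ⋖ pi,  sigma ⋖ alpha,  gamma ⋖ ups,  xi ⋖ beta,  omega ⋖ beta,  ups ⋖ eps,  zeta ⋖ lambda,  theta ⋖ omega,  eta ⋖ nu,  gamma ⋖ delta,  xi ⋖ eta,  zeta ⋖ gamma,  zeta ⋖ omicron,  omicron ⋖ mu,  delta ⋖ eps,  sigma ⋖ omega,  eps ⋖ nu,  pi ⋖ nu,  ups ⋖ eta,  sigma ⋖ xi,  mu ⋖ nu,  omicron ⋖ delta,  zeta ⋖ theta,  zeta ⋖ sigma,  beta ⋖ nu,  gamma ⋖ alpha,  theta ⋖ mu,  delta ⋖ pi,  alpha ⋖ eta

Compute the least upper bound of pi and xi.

nu

Common upper bounds of {pi, xi}: nu.
The least among these is nu.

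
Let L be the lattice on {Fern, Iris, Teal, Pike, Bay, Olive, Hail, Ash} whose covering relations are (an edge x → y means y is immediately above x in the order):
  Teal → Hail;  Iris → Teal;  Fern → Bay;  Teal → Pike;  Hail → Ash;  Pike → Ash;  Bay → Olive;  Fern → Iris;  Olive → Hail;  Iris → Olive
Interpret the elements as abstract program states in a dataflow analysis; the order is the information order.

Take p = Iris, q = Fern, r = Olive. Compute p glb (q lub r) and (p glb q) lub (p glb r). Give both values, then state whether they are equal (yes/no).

q lub r = Olive, so p glb (q lub r) = Iris glb Olive = Iris.
p glb q = Fern and p glb r = Iris, so (p glb q) lub (p glb r) = Fern lub Iris = Iris.
Equal: yes.

Iris; Iris; yes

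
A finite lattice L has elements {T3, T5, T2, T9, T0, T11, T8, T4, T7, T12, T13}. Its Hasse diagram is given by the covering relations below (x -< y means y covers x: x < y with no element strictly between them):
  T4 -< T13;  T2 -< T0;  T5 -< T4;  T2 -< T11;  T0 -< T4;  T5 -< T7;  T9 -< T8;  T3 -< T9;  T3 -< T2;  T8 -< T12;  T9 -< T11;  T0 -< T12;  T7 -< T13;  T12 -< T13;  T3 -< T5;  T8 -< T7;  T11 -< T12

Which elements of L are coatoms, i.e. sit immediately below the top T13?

T12, T4, T7

The coatoms are exactly the elements covered by T13: T12, T4, T7.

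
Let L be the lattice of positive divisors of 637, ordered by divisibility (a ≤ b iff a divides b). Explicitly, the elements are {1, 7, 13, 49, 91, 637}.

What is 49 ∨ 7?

49

In the divisibility order, the join is the least common multiple: lcm(49, 7) = 49.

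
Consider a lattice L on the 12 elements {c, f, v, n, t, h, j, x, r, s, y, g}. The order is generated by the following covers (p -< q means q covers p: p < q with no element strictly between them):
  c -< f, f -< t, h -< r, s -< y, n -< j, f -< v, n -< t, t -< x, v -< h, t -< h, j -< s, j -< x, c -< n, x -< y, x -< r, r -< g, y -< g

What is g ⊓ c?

c

Common lower bounds of {g, c}: c.
The greatest among these is c.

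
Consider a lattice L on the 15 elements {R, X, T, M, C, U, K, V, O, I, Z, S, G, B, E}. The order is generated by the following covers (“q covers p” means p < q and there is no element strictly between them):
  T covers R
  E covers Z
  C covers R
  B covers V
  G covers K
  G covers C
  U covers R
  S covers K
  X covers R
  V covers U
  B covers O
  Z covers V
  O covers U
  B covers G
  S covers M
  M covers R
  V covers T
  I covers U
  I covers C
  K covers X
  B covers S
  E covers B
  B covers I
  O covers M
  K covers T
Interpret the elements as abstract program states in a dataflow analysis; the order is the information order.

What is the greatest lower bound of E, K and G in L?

Common lower bounds of {E, K, G}: K, R, T, X.
The greatest among these is K.

K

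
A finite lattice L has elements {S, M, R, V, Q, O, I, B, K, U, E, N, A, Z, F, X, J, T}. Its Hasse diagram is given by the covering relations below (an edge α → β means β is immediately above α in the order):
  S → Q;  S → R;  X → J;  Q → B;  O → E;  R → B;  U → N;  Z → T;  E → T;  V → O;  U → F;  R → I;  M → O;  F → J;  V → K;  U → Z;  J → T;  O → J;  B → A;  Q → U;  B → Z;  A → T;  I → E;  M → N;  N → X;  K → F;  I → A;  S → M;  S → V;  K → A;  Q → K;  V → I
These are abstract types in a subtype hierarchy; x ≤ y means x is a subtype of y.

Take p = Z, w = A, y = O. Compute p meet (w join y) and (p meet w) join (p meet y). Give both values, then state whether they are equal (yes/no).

Z; B; no

w join y = T, so p meet (w join y) = Z meet T = Z.
p meet w = B and p meet y = S, so (p meet w) join (p meet y) = B join S = B.
Equal: no.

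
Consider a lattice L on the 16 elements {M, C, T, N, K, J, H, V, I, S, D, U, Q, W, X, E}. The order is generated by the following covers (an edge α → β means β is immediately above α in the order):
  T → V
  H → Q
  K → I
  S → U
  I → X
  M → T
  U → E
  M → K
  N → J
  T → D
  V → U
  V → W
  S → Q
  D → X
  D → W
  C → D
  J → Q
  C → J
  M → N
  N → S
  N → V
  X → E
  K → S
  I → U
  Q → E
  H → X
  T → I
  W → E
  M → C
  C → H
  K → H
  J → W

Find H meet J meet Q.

Common lower bounds of {H, J, Q}: C, M.
The greatest among these is C.

C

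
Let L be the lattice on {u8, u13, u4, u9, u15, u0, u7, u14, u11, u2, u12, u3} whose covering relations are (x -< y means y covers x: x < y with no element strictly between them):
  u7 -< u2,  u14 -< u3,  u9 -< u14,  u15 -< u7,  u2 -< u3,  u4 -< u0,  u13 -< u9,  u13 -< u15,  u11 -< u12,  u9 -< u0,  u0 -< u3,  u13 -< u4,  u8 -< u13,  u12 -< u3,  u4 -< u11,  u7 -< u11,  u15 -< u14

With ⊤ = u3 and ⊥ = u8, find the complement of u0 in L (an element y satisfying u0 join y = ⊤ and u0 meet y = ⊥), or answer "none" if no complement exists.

none

For every candidate y, either u0 ∨ y ≠ u3 or u0 ∧ y ≠ u8; no complement exists.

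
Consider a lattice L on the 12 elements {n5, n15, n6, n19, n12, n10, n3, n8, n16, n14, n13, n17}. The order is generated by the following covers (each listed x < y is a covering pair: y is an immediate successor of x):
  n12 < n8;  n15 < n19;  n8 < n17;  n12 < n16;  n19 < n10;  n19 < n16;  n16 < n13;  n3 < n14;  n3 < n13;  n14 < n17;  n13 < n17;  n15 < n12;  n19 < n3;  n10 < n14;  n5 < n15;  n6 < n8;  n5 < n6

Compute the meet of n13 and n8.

Common lower bounds of {n13, n8}: n12, n15, n5.
The greatest among these is n12.

n12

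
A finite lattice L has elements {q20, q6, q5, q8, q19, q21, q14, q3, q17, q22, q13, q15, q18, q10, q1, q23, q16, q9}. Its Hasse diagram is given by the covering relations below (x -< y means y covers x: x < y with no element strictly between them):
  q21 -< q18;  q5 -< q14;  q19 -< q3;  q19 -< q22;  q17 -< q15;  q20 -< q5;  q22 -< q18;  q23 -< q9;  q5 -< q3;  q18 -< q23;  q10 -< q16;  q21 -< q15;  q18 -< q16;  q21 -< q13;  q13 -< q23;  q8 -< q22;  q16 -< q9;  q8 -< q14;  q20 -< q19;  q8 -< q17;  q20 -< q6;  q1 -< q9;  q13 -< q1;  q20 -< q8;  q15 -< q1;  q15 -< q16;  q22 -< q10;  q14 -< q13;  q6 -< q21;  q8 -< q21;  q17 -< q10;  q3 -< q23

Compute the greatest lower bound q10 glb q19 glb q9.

q19

Common lower bounds of {q10, q19, q9}: q19, q20.
The greatest among these is q19.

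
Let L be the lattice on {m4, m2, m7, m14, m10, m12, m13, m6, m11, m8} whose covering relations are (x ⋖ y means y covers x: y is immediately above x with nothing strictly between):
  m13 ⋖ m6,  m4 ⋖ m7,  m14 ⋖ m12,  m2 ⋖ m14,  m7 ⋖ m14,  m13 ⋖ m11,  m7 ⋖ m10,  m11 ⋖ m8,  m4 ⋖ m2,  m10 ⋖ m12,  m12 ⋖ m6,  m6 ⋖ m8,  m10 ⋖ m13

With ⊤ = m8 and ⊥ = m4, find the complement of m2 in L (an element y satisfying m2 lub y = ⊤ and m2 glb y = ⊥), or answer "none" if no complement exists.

m11

Need y with m2 ∨ y = m8 and m2 ∧ y = m4.
Checking each element gives: m11.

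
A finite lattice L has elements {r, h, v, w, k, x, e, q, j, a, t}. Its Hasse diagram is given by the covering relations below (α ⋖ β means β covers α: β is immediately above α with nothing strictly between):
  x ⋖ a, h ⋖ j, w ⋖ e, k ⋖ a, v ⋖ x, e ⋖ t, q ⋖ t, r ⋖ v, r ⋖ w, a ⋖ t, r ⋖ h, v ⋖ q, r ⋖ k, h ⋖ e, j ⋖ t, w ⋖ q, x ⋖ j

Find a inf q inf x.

v

Common lower bounds of {a, q, x}: r, v.
The greatest among these is v.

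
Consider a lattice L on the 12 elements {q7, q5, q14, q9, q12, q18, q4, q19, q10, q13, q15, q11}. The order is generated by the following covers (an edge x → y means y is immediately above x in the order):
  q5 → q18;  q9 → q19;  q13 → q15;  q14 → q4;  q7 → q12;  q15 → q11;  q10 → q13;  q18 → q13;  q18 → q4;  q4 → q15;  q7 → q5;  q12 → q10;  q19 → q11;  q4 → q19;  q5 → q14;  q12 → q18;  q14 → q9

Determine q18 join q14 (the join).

Common upper bounds of {q18, q14}: q11, q15, q19, q4.
The least among these is q4.

q4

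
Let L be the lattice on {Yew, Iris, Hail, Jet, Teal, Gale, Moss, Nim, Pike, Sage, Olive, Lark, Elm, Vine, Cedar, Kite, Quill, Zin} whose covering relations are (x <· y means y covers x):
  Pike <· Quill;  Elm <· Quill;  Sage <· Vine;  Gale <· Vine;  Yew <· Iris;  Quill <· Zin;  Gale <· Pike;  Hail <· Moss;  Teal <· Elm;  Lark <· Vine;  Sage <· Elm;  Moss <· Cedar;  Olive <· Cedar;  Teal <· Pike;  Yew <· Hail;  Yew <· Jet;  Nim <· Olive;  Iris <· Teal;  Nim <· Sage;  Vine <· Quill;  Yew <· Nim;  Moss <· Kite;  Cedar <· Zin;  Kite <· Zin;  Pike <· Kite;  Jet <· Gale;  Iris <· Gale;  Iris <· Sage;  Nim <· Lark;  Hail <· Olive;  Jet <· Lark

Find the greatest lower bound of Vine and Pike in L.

Gale

Common lower bounds of {Vine, Pike}: Gale, Iris, Jet, Yew.
The greatest among these is Gale.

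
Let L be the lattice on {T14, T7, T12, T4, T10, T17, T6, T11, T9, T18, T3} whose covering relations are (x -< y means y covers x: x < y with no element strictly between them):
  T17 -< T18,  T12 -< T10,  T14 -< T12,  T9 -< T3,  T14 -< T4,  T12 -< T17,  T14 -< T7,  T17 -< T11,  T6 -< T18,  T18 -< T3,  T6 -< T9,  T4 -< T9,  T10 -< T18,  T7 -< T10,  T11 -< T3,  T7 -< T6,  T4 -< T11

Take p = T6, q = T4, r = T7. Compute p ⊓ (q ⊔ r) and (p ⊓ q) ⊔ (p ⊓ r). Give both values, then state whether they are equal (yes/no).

q ⊔ r = T9, so p ⊓ (q ⊔ r) = T6 ⊓ T9 = T6.
p ⊓ q = T14 and p ⊓ r = T7, so (p ⊓ q) ⊔ (p ⊓ r) = T14 ⊔ T7 = T7.
Equal: no.

T6; T7; no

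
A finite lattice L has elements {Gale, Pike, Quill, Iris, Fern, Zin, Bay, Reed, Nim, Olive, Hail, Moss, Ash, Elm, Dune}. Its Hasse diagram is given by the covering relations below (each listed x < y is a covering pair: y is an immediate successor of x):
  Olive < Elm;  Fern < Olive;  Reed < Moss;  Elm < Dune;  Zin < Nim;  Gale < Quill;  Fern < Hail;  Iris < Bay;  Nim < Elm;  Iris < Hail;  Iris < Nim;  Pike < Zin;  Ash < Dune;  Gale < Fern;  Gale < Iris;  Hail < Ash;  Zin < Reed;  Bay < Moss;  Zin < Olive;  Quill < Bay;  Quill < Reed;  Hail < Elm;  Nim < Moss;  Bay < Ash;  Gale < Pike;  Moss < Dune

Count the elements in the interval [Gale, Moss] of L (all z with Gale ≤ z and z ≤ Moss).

9

The interval [Gale, Moss] = {Bay, Gale, Iris, Moss, Nim, Pike, Quill, Reed, Zin}, which has 9 elements.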